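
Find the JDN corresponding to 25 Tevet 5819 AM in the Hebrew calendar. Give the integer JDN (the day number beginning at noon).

2473104

Equivalently 10 January 2059 (Gregorian).
JDN 2299161 is 15 October 1582 CE (Gregorian); the target day is +173943 days from there, so JDN = 2473104.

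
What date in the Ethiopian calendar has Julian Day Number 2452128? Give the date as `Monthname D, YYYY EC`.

The Gregorian equivalent of JDN 2452128 is 6 August 2001.
In the Ethiopian calendar that day is Hamle 30, 1993 EC.

Hamle 30, 1993 EC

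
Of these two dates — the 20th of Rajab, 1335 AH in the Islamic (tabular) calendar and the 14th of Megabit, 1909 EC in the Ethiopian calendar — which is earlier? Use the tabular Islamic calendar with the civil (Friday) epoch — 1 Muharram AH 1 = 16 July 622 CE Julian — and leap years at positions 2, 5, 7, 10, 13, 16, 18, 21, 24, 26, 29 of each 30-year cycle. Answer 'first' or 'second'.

First date → JDN 2421361; second date → JDN 2421311.
JDN 2421311 < JDN 2421361, so the second date is earlier.

second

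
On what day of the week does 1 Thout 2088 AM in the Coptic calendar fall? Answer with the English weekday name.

Wednesday

This is JDN 2587307 (15 September 2371 Gregorian).
JDN 2587307 mod 7 = 2, and JDN 0 was a Monday, so this is a Wednesday.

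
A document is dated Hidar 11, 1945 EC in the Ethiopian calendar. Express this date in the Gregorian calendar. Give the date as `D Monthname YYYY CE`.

20 November 1952 CE

Both dates share Julian Day Number 2434337; in the Gregorian calendar that is 20 November 1952 CE.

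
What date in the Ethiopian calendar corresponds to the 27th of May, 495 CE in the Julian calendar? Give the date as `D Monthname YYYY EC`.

Both dates share Julian Day Number 1902003; in the Ethiopian calendar that is 2 Sene 487 EC.

2 Sene 487 EC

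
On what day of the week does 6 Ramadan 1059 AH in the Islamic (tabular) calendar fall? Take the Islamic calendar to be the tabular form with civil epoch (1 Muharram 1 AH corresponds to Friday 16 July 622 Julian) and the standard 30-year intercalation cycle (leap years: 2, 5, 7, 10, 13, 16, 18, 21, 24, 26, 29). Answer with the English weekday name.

Monday

In the Gregorian calendar this is 13 September 1649 (JDN 2323601).
Since JDN mod 7 = 0 (0 = Monday), the day is Monday.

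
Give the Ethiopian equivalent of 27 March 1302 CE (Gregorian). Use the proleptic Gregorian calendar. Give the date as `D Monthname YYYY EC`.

Julian Day Number of the source date = 2196691.
Converting JDN 2196691 to the Ethiopian calendar gives 23 Megabit 1294 EC.

23 Megabit 1294 EC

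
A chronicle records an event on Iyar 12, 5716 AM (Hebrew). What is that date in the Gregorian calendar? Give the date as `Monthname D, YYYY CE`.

April 23, 1956 CE

Julian Day Number of the source date = 2435587.
Converting JDN 2435587 to the Gregorian calendar gives 23 April 1956 CE.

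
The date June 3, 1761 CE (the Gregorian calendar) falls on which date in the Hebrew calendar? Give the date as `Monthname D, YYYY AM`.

Julian Day Number of the source date = 2364406.
Converting JDN 2364406 to the Hebrew calendar gives 1 Sivan 5521 AM.

Sivan 1, 5521 AM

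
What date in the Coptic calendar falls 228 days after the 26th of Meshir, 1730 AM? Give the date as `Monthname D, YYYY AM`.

The starting date is JDN 2456722; 2456722 + 228 = 2456950.
JDN 2456950 corresponds to Paopi 9, 1731 AM.

Paopi 9, 1731 AM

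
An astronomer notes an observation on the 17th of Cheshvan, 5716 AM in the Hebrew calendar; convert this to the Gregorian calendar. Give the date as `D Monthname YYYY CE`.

2 November 1955 CE

Julian Day Number of the source date = 2435414.
Converting JDN 2435414 to the Gregorian calendar gives 2 November 1955 CE.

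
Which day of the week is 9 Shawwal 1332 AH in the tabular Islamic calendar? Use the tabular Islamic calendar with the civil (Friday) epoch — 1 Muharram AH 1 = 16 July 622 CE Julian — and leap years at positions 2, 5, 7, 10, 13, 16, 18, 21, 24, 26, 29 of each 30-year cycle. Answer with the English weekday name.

Equivalently 31 August 1914 Gregorian, JDN 2420376.
2420376 ≡ 0 (mod 7); counting from Monday = 0 gives Monday.

Monday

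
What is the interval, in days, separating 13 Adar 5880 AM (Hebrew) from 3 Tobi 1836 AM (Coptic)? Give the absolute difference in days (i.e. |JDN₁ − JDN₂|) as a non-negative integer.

60

First date → JDN 2495446; second date → JDN 2495386.
The interval is |2495446 − 2495386| = 60 days.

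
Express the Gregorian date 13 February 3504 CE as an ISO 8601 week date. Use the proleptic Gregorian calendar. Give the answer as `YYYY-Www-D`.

3504-W06-6

The weekday is Saturday (ISO weekday 6).
That Saturday belongs to ISO week 6 of ISO year 3504.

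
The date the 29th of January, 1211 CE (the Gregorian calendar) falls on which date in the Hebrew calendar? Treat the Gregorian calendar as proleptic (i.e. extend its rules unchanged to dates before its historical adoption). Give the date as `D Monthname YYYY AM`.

Julian Day Number of the source date = 2163397.
Converting JDN 2163397 to the Hebrew calendar gives 6 Shevat 4971 AM.

6 Shevat 4971 AM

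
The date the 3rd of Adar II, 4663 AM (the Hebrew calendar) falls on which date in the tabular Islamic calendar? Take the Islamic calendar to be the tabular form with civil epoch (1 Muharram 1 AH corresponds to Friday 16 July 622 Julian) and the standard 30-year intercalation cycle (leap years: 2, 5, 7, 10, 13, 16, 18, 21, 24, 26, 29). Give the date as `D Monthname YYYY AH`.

The source date corresponds to 9 March 903 in the proleptic Gregorian calendar (JDN 2050941).
That day falls on 1 Rabi' al-Thani 290 AH in the tabular Islamic calendar.

1 Rabi' al-Thani 290 AH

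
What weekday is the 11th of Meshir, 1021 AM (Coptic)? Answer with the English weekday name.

Friday

This is JDN 2197745 (13 February 1305 Gregorian).
2197745 ≡ 4 (mod 7); counting from Monday = 0 gives Friday.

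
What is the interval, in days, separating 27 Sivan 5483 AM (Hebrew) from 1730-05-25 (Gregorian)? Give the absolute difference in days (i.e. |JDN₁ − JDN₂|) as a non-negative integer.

JDN of the first date = 2350553.
JDN of the second date = 2353074.
|2353074 − 2350553| = 2521.

2521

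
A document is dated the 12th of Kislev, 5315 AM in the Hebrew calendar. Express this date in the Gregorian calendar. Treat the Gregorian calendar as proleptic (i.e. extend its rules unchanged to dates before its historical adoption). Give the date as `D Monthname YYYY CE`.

16 November 1554 CE

Julian Day Number of the source date = 2288966.
Converting JDN 2288966 to the Gregorian calendar gives 16 November 1554 CE.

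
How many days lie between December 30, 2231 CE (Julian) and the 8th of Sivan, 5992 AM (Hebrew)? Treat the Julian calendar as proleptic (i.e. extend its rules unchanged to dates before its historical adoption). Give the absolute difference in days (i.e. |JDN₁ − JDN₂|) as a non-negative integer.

136

JDN of the first date = 2536294.
JDN of the second date = 2536430.
|2536430 − 2536294| = 136.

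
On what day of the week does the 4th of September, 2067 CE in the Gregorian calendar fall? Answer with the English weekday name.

2476263 ≡ 6 (mod 7); counting from Monday = 0 gives Sunday.

Sunday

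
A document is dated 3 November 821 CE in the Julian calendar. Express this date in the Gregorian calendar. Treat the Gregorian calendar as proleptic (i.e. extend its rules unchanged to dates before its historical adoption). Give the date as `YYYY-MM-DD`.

For dates in this range the Gregorian date is 4 days ahead of the Julian.
3 November 821 Julian + 4 days → 7 November 821 Gregorian.

0821-11-07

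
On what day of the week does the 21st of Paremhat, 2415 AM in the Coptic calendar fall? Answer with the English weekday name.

This is JDN 2706943 (4 April 2699 Gregorian).
JDN 2706943 mod 7 = 1, and JDN 0 was a Monday, so this is a Tuesday.

Tuesday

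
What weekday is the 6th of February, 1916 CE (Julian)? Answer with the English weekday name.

Equivalently 19 February 1916 Gregorian, JDN 2420913.
Since JDN mod 7 = 5 (0 = Monday), the day is Saturday.

Saturday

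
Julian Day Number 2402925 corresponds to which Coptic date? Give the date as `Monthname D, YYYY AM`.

JDN 2402925 is 19 November 1866 in the Gregorian calendar.
In the Coptic calendar that day is Hathor 11, 1583 AM.

Hathor 11, 1583 AM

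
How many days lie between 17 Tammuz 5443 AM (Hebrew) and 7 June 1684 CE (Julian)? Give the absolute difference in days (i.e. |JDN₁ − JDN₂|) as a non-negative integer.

342

JDN of the first date = 2335955.
JDN of the second date = 2336297.
|2336297 − 2335955| = 342.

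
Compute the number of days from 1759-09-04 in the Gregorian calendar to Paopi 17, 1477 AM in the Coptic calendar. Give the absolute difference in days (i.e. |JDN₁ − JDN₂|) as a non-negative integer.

417

JDN of the first date = 2363768.
JDN of the second date = 2364185.
|2364185 − 2363768| = 417.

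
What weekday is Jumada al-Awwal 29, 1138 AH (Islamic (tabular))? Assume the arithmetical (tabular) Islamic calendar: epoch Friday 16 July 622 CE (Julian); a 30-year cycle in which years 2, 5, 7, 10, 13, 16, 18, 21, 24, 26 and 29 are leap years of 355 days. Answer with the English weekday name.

Saturday

This is JDN 2351501 (2 February 1726 Gregorian).
Since JDN mod 7 = 5 (0 = Monday), the day is Saturday.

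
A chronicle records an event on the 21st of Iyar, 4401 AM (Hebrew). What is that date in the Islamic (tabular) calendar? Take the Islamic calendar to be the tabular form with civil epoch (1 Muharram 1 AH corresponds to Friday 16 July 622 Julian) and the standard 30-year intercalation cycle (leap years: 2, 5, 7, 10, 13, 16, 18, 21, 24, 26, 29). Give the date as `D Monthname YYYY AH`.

The source date corresponds to 10 May 641 in the proleptic Gregorian calendar (JDN 1955310).
That day falls on 20 Jumada al-Awwal 20 AH in the tabular Islamic calendar.

20 Jumada al-Awwal 20 AH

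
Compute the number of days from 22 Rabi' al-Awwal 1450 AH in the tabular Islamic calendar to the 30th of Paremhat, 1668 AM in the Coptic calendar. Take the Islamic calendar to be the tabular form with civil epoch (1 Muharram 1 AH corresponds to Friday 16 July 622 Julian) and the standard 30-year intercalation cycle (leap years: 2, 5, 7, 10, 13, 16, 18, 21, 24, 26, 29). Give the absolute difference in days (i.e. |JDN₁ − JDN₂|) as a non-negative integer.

27886

JDN of the first date = 2461997.
JDN of the second date = 2434111.
|2434111 − 2461997| = 27886.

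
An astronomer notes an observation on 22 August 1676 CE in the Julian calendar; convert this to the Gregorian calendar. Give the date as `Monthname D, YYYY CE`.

At this point the Julian calendar is 10 days behind the Gregorian.
22 August 1676 Julian + 10 days → 1 September 1676 Gregorian.

September 1, 1676 CE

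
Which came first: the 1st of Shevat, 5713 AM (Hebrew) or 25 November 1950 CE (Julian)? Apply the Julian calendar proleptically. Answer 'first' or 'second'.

second

Converting both to JDN: 2434395 vs 2433624; the smaller is the second.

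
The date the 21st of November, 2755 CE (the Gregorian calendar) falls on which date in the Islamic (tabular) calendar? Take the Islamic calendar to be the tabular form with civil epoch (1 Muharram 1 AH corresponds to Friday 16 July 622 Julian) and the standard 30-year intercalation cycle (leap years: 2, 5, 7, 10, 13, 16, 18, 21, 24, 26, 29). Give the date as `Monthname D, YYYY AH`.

Shawwal 24, 2199 AH

Both dates share Julian Day Number 2727627; in the tabular Islamic calendar that is 24 Shawwal 2199 AH.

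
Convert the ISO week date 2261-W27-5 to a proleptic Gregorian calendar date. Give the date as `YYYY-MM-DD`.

2261-07-05

ISO week 1 of 2261 is the week containing the first Thursday of 2261.
Week 27, day 5 (Friday) lands on 2261-07-05.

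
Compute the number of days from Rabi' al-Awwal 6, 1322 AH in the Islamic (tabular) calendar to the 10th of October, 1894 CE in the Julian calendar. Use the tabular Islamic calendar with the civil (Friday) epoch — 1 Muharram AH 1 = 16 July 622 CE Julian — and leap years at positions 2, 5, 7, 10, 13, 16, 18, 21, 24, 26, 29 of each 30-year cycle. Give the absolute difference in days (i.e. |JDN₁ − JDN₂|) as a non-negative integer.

First date → JDN 2416622; second date → JDN 2413124.
The interval is |2416622 − 2413124| = 3498 days.

3498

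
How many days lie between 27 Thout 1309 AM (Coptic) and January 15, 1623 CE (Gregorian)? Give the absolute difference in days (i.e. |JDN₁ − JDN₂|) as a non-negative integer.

11060

JDN of the first date = 2302803.
JDN of the second date = 2313863.
|2313863 − 2302803| = 11060.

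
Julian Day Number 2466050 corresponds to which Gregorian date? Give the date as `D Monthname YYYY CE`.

18 September 2039 CE

JDN 2451545 is 1 Jan 2000; 2466050 is +14505 days from there.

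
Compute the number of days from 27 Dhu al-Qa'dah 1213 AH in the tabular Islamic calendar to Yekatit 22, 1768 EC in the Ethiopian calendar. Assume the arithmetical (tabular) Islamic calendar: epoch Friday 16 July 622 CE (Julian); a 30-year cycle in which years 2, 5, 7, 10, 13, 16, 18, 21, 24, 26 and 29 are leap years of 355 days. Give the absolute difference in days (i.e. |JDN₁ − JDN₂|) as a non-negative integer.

8464

First date → JDN 2378253; second date → JDN 2369789.
The interval is |2378253 − 2369789| = 8464 days.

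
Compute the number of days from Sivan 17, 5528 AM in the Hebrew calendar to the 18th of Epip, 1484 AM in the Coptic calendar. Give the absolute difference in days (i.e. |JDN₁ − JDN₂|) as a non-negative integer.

51

First date → JDN 2366962; second date → JDN 2367013.
The interval is |2366962 − 2367013| = 51 days.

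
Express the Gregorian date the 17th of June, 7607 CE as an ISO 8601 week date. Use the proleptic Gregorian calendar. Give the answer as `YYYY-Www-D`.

The weekday is Sunday (ISO weekday 7).
That Sunday belongs to ISO week 24 of ISO year 7607.

7607-W24-7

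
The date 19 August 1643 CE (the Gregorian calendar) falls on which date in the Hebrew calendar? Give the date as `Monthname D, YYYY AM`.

Julian Day Number of the source date = 2321384.
Converting JDN 2321384 to the Hebrew calendar gives 4 Elul 5403 AM.

Elul 4, 5403 AM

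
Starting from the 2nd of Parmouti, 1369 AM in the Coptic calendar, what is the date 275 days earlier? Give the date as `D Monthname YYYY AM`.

The starting date is JDN 2324903; 2324903 − 275 = 2324628.
JDN 2324628 corresponds to 2 Epip 1368 AM.

2 Epip 1368 AM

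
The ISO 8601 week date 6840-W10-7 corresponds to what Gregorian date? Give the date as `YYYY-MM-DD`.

6840-03-11

ISO week 1 of 6840 is the week containing the first Thursday of 6840.
Week 10, day 7 (Sunday) lands on 6840-03-11.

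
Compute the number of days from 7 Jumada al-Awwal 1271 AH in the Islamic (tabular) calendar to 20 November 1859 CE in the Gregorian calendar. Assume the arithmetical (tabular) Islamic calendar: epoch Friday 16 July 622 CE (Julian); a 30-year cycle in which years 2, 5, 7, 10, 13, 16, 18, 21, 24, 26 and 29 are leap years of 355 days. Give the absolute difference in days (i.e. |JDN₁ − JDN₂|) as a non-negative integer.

First date → JDN 2398610; second date → JDN 2400369.
The interval is |2398610 − 2400369| = 1759 days.

1759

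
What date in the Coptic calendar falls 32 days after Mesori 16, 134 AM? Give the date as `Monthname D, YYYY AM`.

The starting date is JDN 1873953; 1873953 + 32 = 1873985.
JDN 1873985 corresponds to Thout 13, 135 AM.

Thout 13, 135 AM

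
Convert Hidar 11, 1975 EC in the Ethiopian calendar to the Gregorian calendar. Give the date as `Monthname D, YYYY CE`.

November 20, 1982 CE

Julian Day Number of the source date = 2445294.
Converting JDN 2445294 to the Gregorian calendar gives 20 November 1982 CE.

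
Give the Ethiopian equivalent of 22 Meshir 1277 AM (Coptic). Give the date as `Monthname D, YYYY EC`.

Yekatit 22, 1553 EC

Julian Day Number of the source date = 2291260.
Converting JDN 2291260 to the Ethiopian calendar gives 22 Yekatit 1553 EC.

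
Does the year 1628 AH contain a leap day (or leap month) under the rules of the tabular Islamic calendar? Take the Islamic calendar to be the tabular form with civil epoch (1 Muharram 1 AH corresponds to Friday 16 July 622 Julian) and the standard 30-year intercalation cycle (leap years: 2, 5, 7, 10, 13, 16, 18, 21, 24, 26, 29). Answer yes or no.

no

Year 1628 AH is year 8 of its 30-year cycle; leap positions are 2, 5, 7, 10, 13, 16, 18, 21, 24, 26, 29, so it is a common year (354 days).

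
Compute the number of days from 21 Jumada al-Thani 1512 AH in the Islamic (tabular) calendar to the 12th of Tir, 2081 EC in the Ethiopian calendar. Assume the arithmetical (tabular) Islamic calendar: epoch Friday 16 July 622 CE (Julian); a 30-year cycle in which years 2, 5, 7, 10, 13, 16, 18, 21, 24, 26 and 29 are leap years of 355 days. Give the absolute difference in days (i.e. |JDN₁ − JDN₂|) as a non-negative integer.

16

First date → JDN 2484056; second date → JDN 2484072.
The interval is |2484056 − 2484072| = 16 days.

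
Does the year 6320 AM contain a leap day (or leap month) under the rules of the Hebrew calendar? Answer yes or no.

Hebrew year 6320 is year 12 of its 19-year Metonic cycle; leap years are at positions 3, 6, 8, 11, 14, 17, 19, so it is a common year (12 months).

no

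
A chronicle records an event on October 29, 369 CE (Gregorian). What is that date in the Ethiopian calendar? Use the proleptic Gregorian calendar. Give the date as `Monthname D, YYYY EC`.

Hidar 1, 362 EC

Both dates share Julian Day Number 1856136; in the Ethiopian calendar that is 1 Hidar 362 EC.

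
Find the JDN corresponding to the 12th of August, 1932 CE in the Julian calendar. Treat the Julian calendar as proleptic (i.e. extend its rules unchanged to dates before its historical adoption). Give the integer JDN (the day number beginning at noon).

2426945

Equivalently 25 August 1932 (Gregorian).
JDN 2451545 is 1 January 2000 CE (Gregorian); the target day is −24600 days from there, so JDN = 2426945.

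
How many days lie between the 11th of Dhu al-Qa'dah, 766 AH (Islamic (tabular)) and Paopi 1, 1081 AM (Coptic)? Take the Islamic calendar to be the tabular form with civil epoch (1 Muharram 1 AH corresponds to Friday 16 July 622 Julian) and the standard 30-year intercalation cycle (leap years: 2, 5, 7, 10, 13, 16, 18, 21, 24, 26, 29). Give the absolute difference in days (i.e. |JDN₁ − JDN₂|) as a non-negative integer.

305

First date → JDN 2219835; second date → JDN 2219530.
The interval is |2219835 − 2219530| = 305 days.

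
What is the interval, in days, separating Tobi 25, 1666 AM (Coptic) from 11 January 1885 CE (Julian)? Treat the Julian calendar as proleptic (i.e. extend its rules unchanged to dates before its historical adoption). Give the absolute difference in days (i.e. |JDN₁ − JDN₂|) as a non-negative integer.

23750

First date → JDN 2433315; second date → JDN 2409565.
The interval is |2433315 − 2409565| = 23750 days.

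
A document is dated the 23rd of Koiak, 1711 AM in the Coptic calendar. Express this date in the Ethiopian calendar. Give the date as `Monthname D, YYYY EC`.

Both dates share Julian Day Number 2449719; in the Ethiopian calendar that is 23 Tahsas 1987 EC.

Tahsas 23, 1987 EC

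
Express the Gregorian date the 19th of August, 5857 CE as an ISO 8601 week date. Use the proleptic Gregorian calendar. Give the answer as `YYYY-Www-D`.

The weekday is Wednesday (ISO weekday 3).
That Wednesday belongs to ISO week 34 of ISO year 5857.

5857-W34-3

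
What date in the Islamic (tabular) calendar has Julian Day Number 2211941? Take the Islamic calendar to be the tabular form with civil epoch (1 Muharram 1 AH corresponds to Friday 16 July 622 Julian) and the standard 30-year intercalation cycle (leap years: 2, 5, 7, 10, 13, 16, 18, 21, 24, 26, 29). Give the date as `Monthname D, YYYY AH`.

The proleptic Gregorian equivalent of JDN 2211941 is 27 December 1343.
In the tabular Islamic calendar that day is Sha'ban 1, 744 AH.

Sha'ban 1, 744 AH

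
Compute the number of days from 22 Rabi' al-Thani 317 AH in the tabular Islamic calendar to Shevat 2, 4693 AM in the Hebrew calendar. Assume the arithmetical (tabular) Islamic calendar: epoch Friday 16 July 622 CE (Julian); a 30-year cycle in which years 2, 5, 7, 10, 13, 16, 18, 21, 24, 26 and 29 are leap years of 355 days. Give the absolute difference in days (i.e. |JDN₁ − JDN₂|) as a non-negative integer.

JDN of the first date = 2060530.
JDN of the second date = 2061837.
|2061837 − 2060530| = 1307.

1307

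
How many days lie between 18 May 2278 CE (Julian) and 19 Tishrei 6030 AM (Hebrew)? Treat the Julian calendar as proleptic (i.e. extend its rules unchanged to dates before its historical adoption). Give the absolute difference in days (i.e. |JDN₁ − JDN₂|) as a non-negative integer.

JDN of the first date = 2553235.
JDN of the second date = 2550083.
|2550083 − 2553235| = 3152.

3152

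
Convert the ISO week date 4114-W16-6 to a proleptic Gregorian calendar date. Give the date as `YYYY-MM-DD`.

4114-04-21

ISO week 1 of 4114 is the week containing the first Thursday of 4114.
Week 16, day 6 (Saturday) lands on 4114-04-21.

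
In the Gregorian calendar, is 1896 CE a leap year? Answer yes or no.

1896 is divisible by 4 and not by 100, so it is a leap year.

yes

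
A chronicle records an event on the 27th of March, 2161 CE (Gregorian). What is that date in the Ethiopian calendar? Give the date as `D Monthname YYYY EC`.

Julian Day Number of the source date = 2510435.
Converting JDN 2510435 to the Ethiopian calendar gives 17 Megabit 2153 EC.

17 Megabit 2153 EC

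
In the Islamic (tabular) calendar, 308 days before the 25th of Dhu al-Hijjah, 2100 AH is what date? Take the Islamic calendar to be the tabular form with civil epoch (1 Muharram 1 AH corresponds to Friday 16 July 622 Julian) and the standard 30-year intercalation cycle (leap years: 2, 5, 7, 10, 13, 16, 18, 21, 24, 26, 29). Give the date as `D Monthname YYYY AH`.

12 Safar 2100 AH

Counting 308 days back from JDN 2692605 reaches JDN 2692297, which is 12 Safar 2100 AH.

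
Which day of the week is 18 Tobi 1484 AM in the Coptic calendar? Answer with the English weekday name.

Monday

In the Gregorian calendar this is 25 January 1768 (JDN 2366833).
Since JDN mod 7 = 0 (0 = Monday), the day is Monday.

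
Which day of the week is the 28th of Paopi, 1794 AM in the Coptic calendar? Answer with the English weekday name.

Sunday

This is JDN 2479980 (7 November 2077 Gregorian).
JDN 2479980 mod 7 = 6, and JDN 0 was a Monday, so this is a Sunday.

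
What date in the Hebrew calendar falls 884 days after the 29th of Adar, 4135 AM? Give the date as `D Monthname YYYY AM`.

26 Av 4137 AM

The starting date is JDN 1858103; 1858103 + 884 = 1858987.
JDN 1858987 corresponds to 26 Av 4137 AM.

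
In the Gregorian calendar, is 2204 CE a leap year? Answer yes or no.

yes

2204 is divisible by 4 and not by 100, so it is a leap year.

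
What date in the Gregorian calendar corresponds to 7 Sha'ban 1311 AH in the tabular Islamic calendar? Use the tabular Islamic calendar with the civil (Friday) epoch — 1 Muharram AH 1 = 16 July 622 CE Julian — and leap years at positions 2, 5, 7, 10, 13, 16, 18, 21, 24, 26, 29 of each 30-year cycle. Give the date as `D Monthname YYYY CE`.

Both dates share Julian Day Number 2412873; in the Gregorian calendar that is 13 February 1894 CE.

13 February 1894 CE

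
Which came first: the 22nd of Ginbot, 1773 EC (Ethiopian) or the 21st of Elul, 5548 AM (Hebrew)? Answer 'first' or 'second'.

first

Converting both to JDN: 2371705 vs 2374380; the smaller is the first.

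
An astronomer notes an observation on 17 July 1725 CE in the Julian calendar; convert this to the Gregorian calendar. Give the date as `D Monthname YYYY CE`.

For dates in this range the Gregorian date is 11 days ahead of the Julian.
17 July 1725 Julian + 11 days → 28 July 1725 Gregorian.

28 July 1725 CE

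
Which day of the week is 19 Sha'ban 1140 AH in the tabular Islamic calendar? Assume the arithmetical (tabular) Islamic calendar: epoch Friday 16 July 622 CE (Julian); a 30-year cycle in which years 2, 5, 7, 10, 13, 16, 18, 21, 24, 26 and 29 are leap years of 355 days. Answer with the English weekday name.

Wednesday

This is JDN 2352289 (31 March 1728 Gregorian).
2352289 ≡ 2 (mod 7); counting from Monday = 0 gives Wednesday.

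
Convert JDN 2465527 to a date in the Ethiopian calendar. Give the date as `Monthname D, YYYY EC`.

The Gregorian equivalent of JDN 2465527 is 13 April 2038.
In the Ethiopian calendar that day is Miyazya 5, 2030 EC.

Miyazya 5, 2030 EC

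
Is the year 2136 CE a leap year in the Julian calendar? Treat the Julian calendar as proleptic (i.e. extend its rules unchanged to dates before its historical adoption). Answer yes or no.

2136 mod 4 = 0, so it is a leap year in the Julian calendar.

yes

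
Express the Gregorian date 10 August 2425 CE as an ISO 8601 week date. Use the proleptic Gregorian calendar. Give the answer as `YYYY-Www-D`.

2425-W32-7

The weekday is Sunday (ISO weekday 7).
That Sunday belongs to ISO week 32 of ISO year 2425.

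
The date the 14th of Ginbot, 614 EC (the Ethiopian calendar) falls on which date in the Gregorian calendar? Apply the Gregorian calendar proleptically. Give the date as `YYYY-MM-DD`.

0622-05-12

Both dates share Julian Day Number 1948372; in the Gregorian calendar that is 12 May 622 CE.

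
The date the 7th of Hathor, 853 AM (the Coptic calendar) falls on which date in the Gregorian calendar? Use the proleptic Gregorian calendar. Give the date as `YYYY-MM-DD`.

1136-11-10

Julian Day Number of the source date = 2136289.
Converting JDN 2136289 to the Gregorian calendar gives 10 November 1136 CE.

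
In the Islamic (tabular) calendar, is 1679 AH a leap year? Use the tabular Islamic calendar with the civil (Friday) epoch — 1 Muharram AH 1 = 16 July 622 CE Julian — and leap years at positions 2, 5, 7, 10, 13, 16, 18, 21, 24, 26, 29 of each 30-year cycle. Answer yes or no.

Year 1679 AH is year 29 of its 30-year cycle; leap positions are 2, 5, 7, 10, 13, 16, 18, 21, 24, 26, 29, so it is a leap year (355 days).

yes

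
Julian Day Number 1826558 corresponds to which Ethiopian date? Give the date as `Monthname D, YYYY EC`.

The proleptic Gregorian equivalent of JDN 1826558 is 4 November 288.
In the Ethiopian calendar that day is Hidar 8, 281 EC.

Hidar 8, 281 EC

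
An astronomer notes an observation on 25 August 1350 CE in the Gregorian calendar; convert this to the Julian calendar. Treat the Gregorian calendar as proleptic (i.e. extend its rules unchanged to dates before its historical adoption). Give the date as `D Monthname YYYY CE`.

At this point the Julian calendar is 8 days behind the Gregorian.
25 August 1350 Gregorian − 8 days → 17 August 1350 Julian.

17 August 1350 CE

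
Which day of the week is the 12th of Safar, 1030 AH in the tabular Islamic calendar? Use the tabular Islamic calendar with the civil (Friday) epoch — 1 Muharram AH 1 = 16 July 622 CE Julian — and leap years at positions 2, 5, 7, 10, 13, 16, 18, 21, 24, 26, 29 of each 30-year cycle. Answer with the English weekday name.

Equivalently 6 January 1621 Gregorian, JDN 2313124.
Since JDN mod 7 = 2 (0 = Monday), the day is Wednesday.

Wednesday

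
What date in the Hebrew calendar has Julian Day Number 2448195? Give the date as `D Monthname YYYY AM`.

11 Cheshvan 5751 AM

The Gregorian equivalent of JDN 2448195 is 30 October 1990.
In the Hebrew calendar that day is 11 Cheshvan 5751 AM.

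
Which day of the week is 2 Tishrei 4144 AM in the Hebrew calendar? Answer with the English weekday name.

Friday

In the proleptic Gregorian calendar this is 16 September 383 (JDN 1861206).
1861206 ≡ 4 (mod 7); counting from Monday = 0 gives Friday.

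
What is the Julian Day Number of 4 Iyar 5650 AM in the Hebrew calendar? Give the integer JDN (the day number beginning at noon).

In the Gregorian calendar the same day is 24 April 1890.
JDN 2299161 is 15 October 1582 CE (Gregorian); the target day is +112321 days from there, so JDN = 2411482.

2411482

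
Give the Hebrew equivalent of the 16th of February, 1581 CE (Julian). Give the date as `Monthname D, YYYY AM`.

Adar 13, 5341 AM

Julian Day Number of the source date = 2298565.
Converting JDN 2298565 to the Hebrew calendar gives 13 Adar 5341 AM.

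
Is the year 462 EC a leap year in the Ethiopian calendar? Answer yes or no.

no

462 mod 4 = 2; in the Ethiopian calendar a year is leap when year mod 4 = 3, so it is a common year.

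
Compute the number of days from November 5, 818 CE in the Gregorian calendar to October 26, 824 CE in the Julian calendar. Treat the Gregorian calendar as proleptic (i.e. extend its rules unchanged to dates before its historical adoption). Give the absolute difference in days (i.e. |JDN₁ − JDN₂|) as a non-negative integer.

2186

First date → JDN 2020137; second date → JDN 2022323.
The interval is |2020137 − 2022323| = 2186 days.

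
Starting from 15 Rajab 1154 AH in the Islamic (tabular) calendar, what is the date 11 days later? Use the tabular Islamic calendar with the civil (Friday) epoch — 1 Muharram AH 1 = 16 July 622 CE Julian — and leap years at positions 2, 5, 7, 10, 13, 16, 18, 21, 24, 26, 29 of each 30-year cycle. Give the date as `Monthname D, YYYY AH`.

Rajab 26, 1154 AH

JDN of 15 Rajab 1154 AH = 2357216.
2357216 + 11 = 2357227.
JDN 2357227 in the tabular Islamic calendar is Rajab 26, 1154 AH.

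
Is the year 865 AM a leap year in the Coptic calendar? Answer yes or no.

no

865 mod 4 = 1; in the Coptic calendar a year is leap when year mod 4 = 3, so it is a common year.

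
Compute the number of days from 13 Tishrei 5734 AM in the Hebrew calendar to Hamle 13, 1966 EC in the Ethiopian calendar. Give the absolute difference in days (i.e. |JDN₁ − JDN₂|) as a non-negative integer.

JDN of the first date = 2441965.
JDN of the second date = 2442249.
|2442249 − 2441965| = 284.

284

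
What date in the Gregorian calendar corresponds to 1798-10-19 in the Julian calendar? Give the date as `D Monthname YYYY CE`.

30 October 1798 CE

For dates in this range the Gregorian date is 11 days ahead of the Julian.
19 October 1798 Julian + 11 days → 30 October 1798 Gregorian.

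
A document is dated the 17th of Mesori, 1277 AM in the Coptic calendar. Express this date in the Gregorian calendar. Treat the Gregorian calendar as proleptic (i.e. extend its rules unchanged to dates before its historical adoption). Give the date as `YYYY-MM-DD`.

1561-08-20

Both dates share Julian Day Number 2291435; in the Gregorian calendar that is 20 August 1561 CE.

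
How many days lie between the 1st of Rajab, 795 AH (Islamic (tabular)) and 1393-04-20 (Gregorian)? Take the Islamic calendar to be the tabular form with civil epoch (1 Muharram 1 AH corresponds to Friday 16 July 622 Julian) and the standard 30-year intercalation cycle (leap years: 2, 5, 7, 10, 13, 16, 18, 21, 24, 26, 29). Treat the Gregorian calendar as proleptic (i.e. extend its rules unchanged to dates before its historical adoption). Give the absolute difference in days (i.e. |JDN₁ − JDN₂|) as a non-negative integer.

JDN of the first date = 2229984.
JDN of the second date = 2229953.
|2229953 − 2229984| = 31.

31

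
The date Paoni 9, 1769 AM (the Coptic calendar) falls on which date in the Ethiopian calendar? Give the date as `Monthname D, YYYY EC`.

Both dates share Julian Day Number 2471070; in the Ethiopian calendar that is 9 Sene 2045 EC.

Sene 9, 2045 EC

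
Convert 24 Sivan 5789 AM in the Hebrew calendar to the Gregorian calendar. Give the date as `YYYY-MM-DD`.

Both dates share Julian Day Number 2462295; in the Gregorian calendar that is 7 June 2029 CE.

2029-06-07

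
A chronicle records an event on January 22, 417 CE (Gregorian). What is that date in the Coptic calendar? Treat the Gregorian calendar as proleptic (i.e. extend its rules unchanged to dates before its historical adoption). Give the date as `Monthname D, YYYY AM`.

Tobi 26, 133 AM

Both dates share Julian Day Number 1873388; in the Coptic calendar that is 26 Tobi 133 AM.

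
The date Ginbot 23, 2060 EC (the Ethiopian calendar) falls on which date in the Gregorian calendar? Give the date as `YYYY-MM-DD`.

2068-05-31

Julian Day Number of the source date = 2476533.
Converting JDN 2476533 to the Gregorian calendar gives 31 May 2068 CE.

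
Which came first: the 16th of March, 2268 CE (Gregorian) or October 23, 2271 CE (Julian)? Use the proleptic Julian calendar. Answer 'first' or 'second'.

Converting both to JDN: 2549505 vs 2550836; the smaller is the first.

first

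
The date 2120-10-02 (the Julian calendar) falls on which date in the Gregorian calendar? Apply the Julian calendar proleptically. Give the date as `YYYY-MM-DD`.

For dates in this range the Gregorian date is 14 days ahead of the Julian.
2 October 2120 Julian + 14 days → 16 October 2120 Gregorian.

2120-10-16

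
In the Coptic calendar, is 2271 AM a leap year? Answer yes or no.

2271 mod 4 = 3; in the Coptic calendar a year is leap when year mod 4 = 3, so it is a leap year.

yes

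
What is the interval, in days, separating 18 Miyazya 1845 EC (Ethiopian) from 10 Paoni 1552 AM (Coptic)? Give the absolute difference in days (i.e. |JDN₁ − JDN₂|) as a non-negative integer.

JDN of the first date = 2397969.
JDN of the second date = 2391812.
|2391812 − 2397969| = 6157.

6157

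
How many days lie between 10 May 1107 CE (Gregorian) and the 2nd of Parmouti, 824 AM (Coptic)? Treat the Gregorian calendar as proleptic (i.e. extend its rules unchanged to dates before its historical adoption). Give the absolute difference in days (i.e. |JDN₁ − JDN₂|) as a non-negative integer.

JDN of the first date = 2125512.
JDN of the second date = 2125842.
|2125842 − 2125512| = 330.

330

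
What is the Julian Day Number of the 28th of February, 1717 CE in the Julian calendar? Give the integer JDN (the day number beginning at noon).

2348251

In the Gregorian calendar the same day is 11 March 1717.
JDN 2400001 is 17 November 1858 CE (Gregorian), MJD 0; the target day is −51750 days from there, so JDN = 2348251.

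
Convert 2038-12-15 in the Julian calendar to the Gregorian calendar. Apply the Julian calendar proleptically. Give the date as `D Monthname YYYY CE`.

28 December 2038 CE

At this point the Julian calendar is 13 days behind the Gregorian.
15 December 2038 Julian + 13 days → 28 December 2038 Gregorian.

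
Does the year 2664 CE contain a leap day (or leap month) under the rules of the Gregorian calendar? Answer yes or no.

yes

2664 is divisible by 4 and not by 100, so it is a leap year.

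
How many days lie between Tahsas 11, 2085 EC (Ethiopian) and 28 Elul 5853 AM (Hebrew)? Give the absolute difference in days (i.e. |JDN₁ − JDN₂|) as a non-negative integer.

JDN of the first date = 2485502.
JDN of the second date = 2485775.
|2485775 − 2485502| = 273.

273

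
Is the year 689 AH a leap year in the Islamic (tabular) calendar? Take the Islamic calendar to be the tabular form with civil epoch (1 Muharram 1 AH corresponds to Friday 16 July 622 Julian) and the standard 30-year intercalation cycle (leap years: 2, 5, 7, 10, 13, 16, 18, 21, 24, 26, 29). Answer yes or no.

yes

Year 689 AH is year 29 of its 30-year cycle; leap positions are 2, 5, 7, 10, 13, 16, 18, 21, 24, 26, 29, so it is a leap year (355 days).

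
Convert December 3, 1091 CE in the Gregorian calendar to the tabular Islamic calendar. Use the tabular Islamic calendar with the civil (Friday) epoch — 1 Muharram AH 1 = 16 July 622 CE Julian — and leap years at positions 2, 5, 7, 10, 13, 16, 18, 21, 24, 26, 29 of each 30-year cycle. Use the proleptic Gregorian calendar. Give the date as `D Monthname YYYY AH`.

Julian Day Number of the source date = 2119876.
Converting JDN 2119876 to the tabular Islamic calendar gives 12 Shawwal 484 AH.

12 Shawwal 484 AH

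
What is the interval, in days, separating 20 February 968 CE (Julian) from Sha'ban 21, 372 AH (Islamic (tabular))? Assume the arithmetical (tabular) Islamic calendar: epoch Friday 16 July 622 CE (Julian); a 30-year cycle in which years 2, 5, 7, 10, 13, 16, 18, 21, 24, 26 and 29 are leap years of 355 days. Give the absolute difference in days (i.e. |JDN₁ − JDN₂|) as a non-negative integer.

5467

First date → JDN 2074670; second date → JDN 2080137.
The interval is |2074670 − 2080137| = 5467 days.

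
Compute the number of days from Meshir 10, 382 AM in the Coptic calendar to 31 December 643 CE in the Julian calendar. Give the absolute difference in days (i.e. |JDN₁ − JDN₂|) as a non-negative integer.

8071

First date → JDN 1964349; second date → JDN 1956278.
The interval is |1964349 − 1956278| = 8071 days.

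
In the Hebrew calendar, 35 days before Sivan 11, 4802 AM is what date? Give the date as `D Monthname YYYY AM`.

5 Iyar 4802 AM

JDN of Sivan 11, 4802 AM = 2101801.
2101801 − 35 = 2101766.
JDN 2101766 in the Hebrew calendar is 5 Iyar 4802 AM.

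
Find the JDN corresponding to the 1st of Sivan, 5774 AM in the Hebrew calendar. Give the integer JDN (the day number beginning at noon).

2456808

In the Gregorian calendar the same day is 30 May 2014.
JDN 2451545 is 1 January 2000 CE (Gregorian); the target day is +5263 days from there, so JDN = 2456808.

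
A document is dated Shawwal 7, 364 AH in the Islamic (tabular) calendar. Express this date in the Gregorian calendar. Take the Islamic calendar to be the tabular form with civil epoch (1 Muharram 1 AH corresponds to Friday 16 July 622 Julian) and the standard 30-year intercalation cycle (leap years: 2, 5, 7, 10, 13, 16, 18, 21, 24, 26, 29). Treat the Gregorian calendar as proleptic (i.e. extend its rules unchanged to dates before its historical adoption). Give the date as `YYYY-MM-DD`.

Both dates share Julian Day Number 2077347; in the Gregorian calendar that is 25 June 975 CE.

0975-06-25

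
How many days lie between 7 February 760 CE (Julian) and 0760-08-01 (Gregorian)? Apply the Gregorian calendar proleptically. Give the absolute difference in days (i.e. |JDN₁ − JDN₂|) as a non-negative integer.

JDN of the first date = 1998685.
JDN of the second date = 1998857.
|1998857 − 1998685| = 172.

172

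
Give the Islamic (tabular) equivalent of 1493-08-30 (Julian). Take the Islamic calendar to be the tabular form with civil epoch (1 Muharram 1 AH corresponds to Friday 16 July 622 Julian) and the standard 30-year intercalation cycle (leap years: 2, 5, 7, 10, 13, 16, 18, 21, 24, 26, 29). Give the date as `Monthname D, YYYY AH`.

Dhu al-Qa'dah 17, 898 AH

Julian Day Number of the source date = 2266618.
Converting JDN 2266618 to the tabular Islamic calendar gives 17 Dhu al-Qa'dah 898 AH.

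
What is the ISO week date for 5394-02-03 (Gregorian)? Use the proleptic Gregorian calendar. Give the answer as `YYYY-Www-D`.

The weekday is Monday (ISO weekday 1).
That Monday belongs to ISO week 6 of ISO year 5394.

5394-W06-1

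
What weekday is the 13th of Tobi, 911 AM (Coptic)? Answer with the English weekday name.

In the proleptic Gregorian calendar this is 15 January 1195 (JDN 2157539).
JDN 2157539 mod 7 = 6, and JDN 0 was a Monday, so this is a Sunday.

Sunday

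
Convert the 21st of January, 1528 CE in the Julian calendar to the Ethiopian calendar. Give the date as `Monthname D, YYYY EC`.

The source date corresponds to 31 January 1528 in the proleptic Gregorian calendar (JDN 2279180).
That day falls on 25 Tir 1520 EC in the Ethiopian calendar.

Tir 25, 1520 EC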